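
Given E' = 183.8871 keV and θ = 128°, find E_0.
439.3000 keV

Convert final energy to wavelength (hc ≈ 1239.842 keV·pm):
λ' = hc/E' = 1239.842 / 183.8871 = 6.7424 pm

Calculate the Compton shift:
Δλ = λ_C(1 - cos(128°))
Δλ = 2.4263 × (1 - cos(128°))
Δλ = 3.9201 pm

Initial wavelength:
λ = λ' - Δλ = 6.7424 - 3.9201 = 2.8223 pm

Initial energy:
E = hc/λ = 1239.842 / 2.8223 = 439.3000 keV

(Intermediate values are shown rounded; full precision is carried through to the final answer.)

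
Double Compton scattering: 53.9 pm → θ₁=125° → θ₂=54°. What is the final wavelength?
58.7181 pm

Apply Compton shift twice:

First scattering at θ₁ = 125°:
Δλ₁ = λ_C(1 - cos(125°))
Δλ₁ = 2.4263 × 1.5736
Δλ₁ = 3.8180 pm

After first scattering:
λ₁ = 53.9 + 3.8180 = 57.7180 pm

Second scattering at θ₂ = 54°:
Δλ₂ = λ_C(1 - cos(54°))
Δλ₂ = 2.4263 × 0.4122
Δλ₂ = 1.0002 pm

Final wavelength:
λ₂ = 57.7180 + 1.0002 = 58.7181 pm

Total shift: Δλ_total = 3.8180 + 1.0002 = 4.8181 pm

(Intermediate values are shown rounded; full precision is carried through to the final answer.)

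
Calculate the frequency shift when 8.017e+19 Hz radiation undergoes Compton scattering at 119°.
3.934e+19 Hz (decrease)

Convert frequency to wavelength (c = 299792458 m/s):
λ₀ = c/f₀ = 299792458/8.017e+19 = 3.7394594e-12 m = 3.7395 pm

Calculate Compton shift:
Δλ = λ_C(1 - cos(119°)) = 3.6026 pm

Final wavelength:
λ' = λ₀ + Δλ = 3.7395 + 3.6026 = 7.3421 pm

Final frequency:
f' = c/λ' = 299792458/7.3420682e-12 = 4.0832154e+19 Hz

Frequency shift (decrease):
Δf = f₀ - f' = 8.017e+19 - 4.0832154e+19 = 3.934e+19 Hz

(Intermediate values are shown rounded; full precision is carried through to the final answer.)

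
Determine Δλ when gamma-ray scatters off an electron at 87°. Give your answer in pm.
2.2993 pm

Using the Compton scattering formula:
Δλ = λ_C(1 - cos θ)

where λ_C = h/(m_e·c) ≈ 2.4263 pm is the Compton wavelength of an electron.

For θ = 87°:
cos(87°) = 0.0523
1 - cos(87°) = 0.9477

Δλ = 2.4263 × 0.9477
Δλ = 2.2993 pm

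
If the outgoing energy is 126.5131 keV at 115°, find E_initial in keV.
195.3001 keV

Convert final energy to wavelength (hc ≈ 1239.842 keV·pm):
λ' = hc/E' = 1239.842 / 126.5131 = 9.8001 pm

Calculate the Compton shift:
Δλ = λ_C(1 - cos(115°))
Δλ = 2.4263 × (1 - cos(115°))
Δλ = 3.4517 pm

Initial wavelength:
λ = λ' - Δλ = 9.8001 - 3.4517 = 6.3484 pm

Initial energy:
E = hc/λ = 1239.842 / 6.3484 = 195.3001 keV

(Intermediate values are shown rounded; full precision is carried through to the final answer.)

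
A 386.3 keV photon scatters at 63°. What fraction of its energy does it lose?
0.2922 (or 29.22%)

Calculate initial and final photon energies:

Initial: E₀ = 386.3 keV → λ₀ = 3.2095 pm
Compton shift: Δλ = 1.3248 pm
Final wavelength: λ' = 4.5343 pm
Final energy: E' = 273.4351 keV

Fractional energy loss:
(E₀ - E')/E₀ = (386.3000 - 273.4351)/386.3000
= 112.8649/386.3000
= 0.2922
= 29.22%

(Intermediate values are shown rounded; full precision is carried through to the final answer.)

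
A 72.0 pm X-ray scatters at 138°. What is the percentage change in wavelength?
5.8742%

Calculate the Compton shift:
Δλ = λ_C(1 - cos(138°))
Δλ = 2.4263 × (1 - cos(138°))
Δλ = 2.4263 × 1.7431
Δλ = 4.2294 pm

Percentage change:
(Δλ/λ₀) × 100 = (4.2294/72.0) × 100
= 5.8742%

(Intermediate values are shown rounded; full precision is carried through to the final answer.)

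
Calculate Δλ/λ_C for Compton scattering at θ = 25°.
0.0937 λ_C

The Compton shift formula is:
Δλ = λ_C(1 - cos θ)

Dividing both sides by λ_C:
Δλ/λ_C = 1 - cos θ

For θ = 25°:
Δλ/λ_C = 1 - cos(25°)
Δλ/λ_C = 1 - 0.9063
Δλ/λ_C = 0.0937

This means the shift is 0.0937 × λ_C = 0.2273 pm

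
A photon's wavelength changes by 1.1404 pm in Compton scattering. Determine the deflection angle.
58.00°

From the Compton formula Δλ = λ_C(1 - cos θ), we can solve for θ:

cos θ = 1 - Δλ/λ_C

Given:
- Δλ = 1.1404 pm
- λ_C = h/(m_e·c) ≈ 2.42631024 pm

cos θ = 1 - 1.1404/2.42631024
cos θ = 1 - 0.470014
cos θ = 0.529986

θ = arccos(0.529986)
θ = 58.00°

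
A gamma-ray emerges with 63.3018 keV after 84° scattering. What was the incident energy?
71.2000 keV

Convert final energy to wavelength (hc ≈ 1239.842 keV·pm):
λ' = hc/E' = 1239.842 / 63.3018 = 19.5862 pm

Calculate the Compton shift:
Δλ = λ_C(1 - cos(84°))
Δλ = 2.4263 × (1 - cos(84°))
Δλ = 2.1727 pm

Initial wavelength:
λ = λ' - Δλ = 19.5862 - 2.1727 = 17.4135 pm

Initial energy:
E = hc/λ = 1239.842 / 17.4135 = 71.2000 keV

(Intermediate values are shown rounded; full precision is carried through to the final answer.)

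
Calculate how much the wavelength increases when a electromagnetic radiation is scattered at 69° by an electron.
1.5568 pm

Using the Compton scattering formula:
Δλ = λ_C(1 - cos θ)

where λ_C = h/(m_e·c) ≈ 2.4263 pm is the Compton wavelength of an electron.

For θ = 69°:
cos(69°) = 0.3584
1 - cos(69°) = 0.6416

Δλ = 2.4263 × 0.6416
Δλ = 1.5568 pm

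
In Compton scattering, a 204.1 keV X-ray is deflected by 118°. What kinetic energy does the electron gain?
75.4867 keV

By energy conservation: K_e = E_initial - E_final

First find the scattered photon energy:
Initial wavelength: λ = hc/E = 6.0747 pm
Compton shift: Δλ = λ_C(1 - cos(118°)) = 3.5654 pm
Final wavelength: λ' = 6.0747 + 3.5654 = 9.6401 pm
Final photon energy: E' = hc/λ' = 128.6133 keV

Electron kinetic energy:
K_e = E - E' = 204.1000 - 128.6133 = 75.4867 keV

(Intermediate values are shown rounded; full precision is carried through to the final answer.)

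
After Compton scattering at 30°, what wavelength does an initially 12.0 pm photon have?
12.3251 pm

Using the Compton formula: λ' = λ + λ_C(1 − cos θ)

For θ = 30°, cos θ = √3/2 (exact) ≈ 0.8660, so:
1 − cos 30° = 1 − (√3/2) ≈ 0.1340

Δλ = λ_C × 0.1340 = 2.4263 × 0.1340 = 0.3251 pm

λ' = 12.0 + 0.3251 = 12.3251 pm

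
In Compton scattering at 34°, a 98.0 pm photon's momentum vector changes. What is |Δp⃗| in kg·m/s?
3.9454e-24 kg·m/s

Photon momentum magnitude is p = h/λ.

Initial momentum:
p₀ = h/λ = 6.6261e-34/9.8000e-11 = 6.7613e-24 kg·m/s

After scattering:
λ' = λ + Δλ = 98.0 + 0.4148 = 98.4148 pm
p' = h/λ' = 6.6261e-34/9.8415e-11 = 6.7328e-24 kg·m/s

Momentum is a vector; the scattered photon's direction makes angle θ = 34° with the incident direction. The magnitude of the vector change Δp⃗ = p⃗₀ − p⃗' is found from the law of cosines:
|Δp⃗|² = p₀² + p'² − 2p₀p'cos θ
|Δp⃗|² = (6.7613e-24)² + (6.7328e-24)² − 2·6.7613e-24·6.7328e-24·cos(34°)
|Δp⃗| = 3.9454e-24 kg·m/s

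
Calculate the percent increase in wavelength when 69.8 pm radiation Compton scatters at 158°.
6.6991%

Calculate the Compton shift:
Δλ = λ_C(1 - cos(158°))
Δλ = 2.4263 × (1 - cos(158°))
Δλ = 2.4263 × 1.9272
Δλ = 4.6759 pm

Percentage change:
(Δλ/λ₀) × 100 = (4.6759/69.8) × 100
= 6.6991%

(Intermediate values are shown rounded; full precision is carried through to the final answer.)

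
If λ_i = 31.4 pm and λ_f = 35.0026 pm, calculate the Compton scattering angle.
119.00°

First find the wavelength shift:
Δλ = λ' - λ = 35.0026 - 31.4 = 3.6026 pm

Using Δλ = λ_C(1 - cos θ), with λ_C = h/(m_e·c) ≈ 2.42631024 pm:
cos θ = 1 - Δλ/λ_C
cos θ = 1 - 3.6026/2.42631024
cos θ = -0.484806

θ = arccos(-0.484806)
θ = 119.00°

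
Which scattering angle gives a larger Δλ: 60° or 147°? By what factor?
147° produces the larger shift by a factor of 3.677

Calculate both shifts using Δλ = λ_C(1 - cos θ):

For θ₁ = 60°:
Δλ₁ = 2.4263 × (1 - cos(60°))
Δλ₁ = 2.4263 × 0.5000
Δλ₁ = 1.2132 pm

For θ₂ = 147°:
Δλ₂ = 2.4263 × (1 - cos(147°))
Δλ₂ = 2.4263 × 1.8387
Δλ₂ = 4.4612 pm

The 147° angle produces the larger shift.
Ratio: 4.4612/1.2132 = 3.677

(Intermediate values are shown rounded; full precision is carried through to the final answer.)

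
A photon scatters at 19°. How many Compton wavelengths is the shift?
0.0545 λ_C

The Compton shift formula is:
Δλ = λ_C(1 - cos θ)

Dividing both sides by λ_C:
Δλ/λ_C = 1 - cos θ

For θ = 19°:
Δλ/λ_C = 1 - cos(19°)
Δλ/λ_C = 1 - 0.9455
Δλ/λ_C = 0.0545

This means the shift is 0.0545 × λ_C = 0.1322 pm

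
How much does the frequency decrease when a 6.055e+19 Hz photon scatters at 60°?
1.192e+19 Hz (decrease)

Convert frequency to wavelength (c = 299792458 m/s):
λ₀ = c/f₀ = 299792458/6.055e+19 = 4.9511554e-12 m = 4.9512 pm

Calculate Compton shift:
Δλ = λ_C(1 - cos(60°)) = 1.2132 pm

Final wavelength:
λ' = λ₀ + Δλ = 4.9512 + 1.2132 = 6.1643 pm

Final frequency:
f' = c/λ' = 299792458/6.1643105e-12 = 4.8633575e+19 Hz

Frequency shift (decrease):
Δf = f₀ - f' = 6.055e+19 - 4.8633575e+19 = 1.192e+19 Hz

(Intermediate values are shown rounded; full precision is carried through to the final answer.)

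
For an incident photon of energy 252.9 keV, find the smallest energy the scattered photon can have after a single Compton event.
127.0965 keV (at θ = 180°)

The scattered photon has minimum energy when its wavelength is maximum, i.e., when the Compton shift Δλ = λ_C(1 − cos θ) is maximum. This occurs at θ = 180° (backscattering), giving Δλ_max = 2λ_C = 4.8526 pm.

Initial wavelength: λ₀ = hc/E₀ = 4.9025 pm
Maximum final wavelength: λ'_max = λ₀ + 2λ_C = 4.9025 + 4.8526 = 9.7551 pm
Minimum final energy: E'_min = hc/λ'_max = 127.0965 keV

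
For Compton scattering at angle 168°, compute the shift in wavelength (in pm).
4.7996 pm

Using the Compton scattering formula:
Δλ = λ_C(1 - cos θ)

where λ_C = h/(m_e·c) ≈ 2.4263 pm is the Compton wavelength of an electron.

For θ = 168°:
cos(168°) = -0.9781
1 - cos(168°) = 1.9781

Δλ = 2.4263 × 1.9781
Δλ = 4.7996 pm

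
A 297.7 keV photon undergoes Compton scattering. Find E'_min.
137.4951 keV (at θ = 180°)

The scattered photon has minimum energy when its wavelength is maximum, i.e., when the Compton shift Δλ = λ_C(1 − cos θ) is maximum. This occurs at θ = 180° (backscattering), giving Δλ_max = 2λ_C = 4.8526 pm.

Initial wavelength: λ₀ = hc/E₀ = 4.1647 pm
Maximum final wavelength: λ'_max = λ₀ + 2λ_C = 4.1647 + 4.8526 = 9.0174 pm
Minimum final energy: E'_min = hc/λ'_max = 137.4951 keV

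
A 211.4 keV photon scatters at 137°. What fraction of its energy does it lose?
0.4173 (or 41.73%)

Calculate initial and final photon energies:

Initial: E₀ = 211.4 keV → λ₀ = 5.8649 pm
Compton shift: Δλ = 4.2008 pm
Final wavelength: λ' = 10.0657 pm
Final energy: E' = 123.1748 keV

Fractional energy loss:
(E₀ - E')/E₀ = (211.4000 - 123.1748)/211.4000
= 88.2252/211.4000
= 0.4173
= 41.73%

(Intermediate values are shown rounded; full precision is carried through to the final answer.)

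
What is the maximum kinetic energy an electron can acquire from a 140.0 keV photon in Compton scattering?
49.5576 keV

Maximum energy transfer occurs at θ = 180° (backscattering).

Initial photon: E₀ = 140.0 keV → λ₀ = 8.8560 pm

Maximum Compton shift (at 180°):
Δλ_max = 2λ_C = 2 × 2.4263 = 4.8526 pm

Final wavelength:
λ' = 8.8560 + 4.8526 = 13.7086 pm

Minimum photon energy (maximum energy to electron):
E'_min = hc/λ' = 90.4424 keV

Maximum electron kinetic energy:
K_max = E₀ - E'_min = 140.0000 - 90.4424 = 49.5576 keV

(Intermediate values are shown rounded; full precision is carried through to the final answer.)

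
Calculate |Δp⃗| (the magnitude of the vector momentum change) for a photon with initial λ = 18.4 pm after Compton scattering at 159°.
6.3637e-23 kg·m/s

Photon momentum magnitude is p = h/λ.

Initial momentum:
p₀ = h/λ = 6.6261e-34/1.8400e-11 = 3.6011e-23 kg·m/s

After scattering:
λ' = λ + Δλ = 18.4 + 4.6915 = 23.0915 pm
p' = h/λ' = 6.6261e-34/2.3091e-11 = 2.8695e-23 kg·m/s

Momentum is a vector; the scattered photon's direction makes angle θ = 159° with the incident direction. The magnitude of the vector change Δp⃗ = p⃗₀ − p⃗' is found from the law of cosines:
|Δp⃗|² = p₀² + p'² − 2p₀p'cos θ
|Δp⃗|² = (3.6011e-23)² + (2.8695e-23)² − 2·3.6011e-23·2.8695e-23·cos(159°)
|Δp⃗| = 6.3637e-23 kg·m/s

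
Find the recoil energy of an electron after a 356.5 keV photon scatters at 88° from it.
143.4486 keV

By energy conservation: K_e = E_initial - E_final

First find the scattered photon energy:
Initial wavelength: λ = hc/E = 3.4778 pm
Compton shift: Δλ = λ_C(1 - cos(88°)) = 2.3416 pm
Final wavelength: λ' = 3.4778 + 2.3416 = 5.8195 pm
Final photon energy: E' = hc/λ' = 213.0514 keV

Electron kinetic energy:
K_e = E - E' = 356.5000 - 213.0514 = 143.4486 keV

(Intermediate values are shown rounded; full precision is carried through to the final answer.)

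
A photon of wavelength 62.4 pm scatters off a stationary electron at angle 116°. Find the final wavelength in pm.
65.8899 pm

Using the Compton scattering formula:
λ' = λ + Δλ = λ + λ_C(1 - cos θ)

Given:
- Initial wavelength λ = 62.4 pm
- Scattering angle θ = 116°
- Compton wavelength λ_C ≈ 2.4263 pm

Calculate the shift:
Δλ = 2.4263 × (1 - cos(116°))
Δλ = 2.4263 × 1.4384
Δλ = 3.4899 pm

Final wavelength:
λ' = 62.4 + 3.4899 = 65.8899 pm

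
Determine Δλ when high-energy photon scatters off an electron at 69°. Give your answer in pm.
1.5568 pm

Using the Compton scattering formula:
Δλ = λ_C(1 - cos θ)

where λ_C = h/(m_e·c) ≈ 2.4263 pm is the Compton wavelength of an electron.

For θ = 69°:
cos(69°) = 0.3584
1 - cos(69°) = 0.6416

Δλ = 2.4263 × 0.6416
Δλ = 1.5568 pm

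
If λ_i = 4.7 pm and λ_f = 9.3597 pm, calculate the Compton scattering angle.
157.00°

First find the wavelength shift:
Δλ = λ' - λ = 9.3597 - 4.7 = 4.6597 pm

Using Δλ = λ_C(1 - cos θ), with λ_C = h/(m_e·c) ≈ 2.42631024 pm:
cos θ = 1 - Δλ/λ_C
cos θ = 1 - 4.6597/2.42631024
cos θ = -0.920488

θ = arccos(-0.920488)
θ = 157.00°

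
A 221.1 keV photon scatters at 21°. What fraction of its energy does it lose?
0.0279 (or 2.79%)

Calculate initial and final photon energies:

Initial: E₀ = 221.1 keV → λ₀ = 5.6076 pm
Compton shift: Δλ = 0.1612 pm
Final wavelength: λ' = 5.7688 pm
Final energy: E' = 214.9234 keV

Fractional energy loss:
(E₀ - E')/E₀ = (221.1000 - 214.9234)/221.1000
= 6.1766/221.1000
= 0.0279
= 2.79%

(Intermediate values are shown rounded; full precision is carried through to the final answer.)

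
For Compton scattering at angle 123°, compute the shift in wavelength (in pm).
3.7478 pm

Using the Compton scattering formula:
Δλ = λ_C(1 - cos θ)

where λ_C = h/(m_e·c) ≈ 2.4263 pm is the Compton wavelength of an electron.

For θ = 123°:
cos(123°) = -0.5446
1 - cos(123°) = 1.5446

Δλ = 2.4263 × 1.5446
Δλ = 3.7478 pm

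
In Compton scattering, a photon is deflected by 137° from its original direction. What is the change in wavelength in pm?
4.2008 pm

Using the Compton scattering formula:
Δλ = λ_C(1 - cos θ)

where λ_C = h/(m_e·c) ≈ 2.4263 pm is the Compton wavelength of an electron.

For θ = 137°:
cos(137°) = -0.7314
1 - cos(137°) = 1.7314

Δλ = 2.4263 × 1.7314
Δλ = 4.2008 pm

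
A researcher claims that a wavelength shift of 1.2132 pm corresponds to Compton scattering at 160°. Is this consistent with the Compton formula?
No, inconsistent

Calculate the expected shift for θ = 160°:

Δλ_expected = λ_C(1 - cos(160°))
Δλ_expected = 2.4263 × (1 - cos(160°))
Δλ_expected = 2.4263 × 1.9397
Δλ_expected = 4.7063 pm

Given shift: 1.2132 pm
Expected shift: 4.7063 pm
Difference: 3.4931 pm

The values do not match. The given shift corresponds to θ ≈ 60.0°, not 160°.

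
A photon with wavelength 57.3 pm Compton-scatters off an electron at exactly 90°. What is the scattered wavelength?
59.7263 pm

Using the Compton formula: λ' = λ + λ_C(1 − cos θ)

For θ = 90°, cos θ = 0 (exact) = 0.0000, so:
1 − cos 90° = 1 − (0) = 1.0000

Δλ = λ_C × 1.0000 = 2.4263 × 1.0000 = 2.4263 pm

λ' = 57.3 + 2.4263 = 59.7263 pm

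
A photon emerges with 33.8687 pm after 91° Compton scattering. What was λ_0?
31.4000 pm

From λ' = λ + Δλ, we have λ = λ' - Δλ

First calculate the Compton shift:
Δλ = λ_C(1 - cos θ)
Δλ = 2.4263 × (1 - cos(91°))
Δλ = 2.4263 × 1.0175
Δλ = 2.4687 pm

Initial wavelength:
λ = λ' - Δλ
λ = 33.8687 - 2.4687
λ = 31.4000 pm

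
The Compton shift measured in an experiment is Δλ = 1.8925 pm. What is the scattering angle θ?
77.29°

From the Compton formula Δλ = λ_C(1 - cos θ), we can solve for θ:

cos θ = 1 - Δλ/λ_C

Given:
- Δλ = 1.8925 pm
- λ_C = h/(m_e·c) ≈ 2.42631024 pm

cos θ = 1 - 1.8925/2.42631024
cos θ = 1 - 0.779991
cos θ = 0.220009

θ = arccos(0.220009)
θ = 77.29°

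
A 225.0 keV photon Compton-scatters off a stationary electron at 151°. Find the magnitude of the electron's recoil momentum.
1.8070e-22 kg·m/s

The electron is initially at rest, so by conservation of momentum:
p⃗_e = p⃗₀ − p⃗'  (incident photon momentum minus scattered photon momentum)

Photon momentum magnitudes (p = h/λ = E/c):
λ₀ = hc/E₀ = 5.5104 pm → p₀ = h/λ₀ = 1.2025e-22 kg·m/s
Δλ = λ_C(1 − cos 151°) = 4.5484 pm
λ' = 10.0588 pm → p' = h/λ' = 6.5873e-23 kg·m/s

The scattered photon makes angle θ = 151° with the incident direction, so by the law of cosines:
|p⃗_e|² = p₀² + p'² − 2p₀p'cos θ
|p⃗_e|² = (1.2025e-22)² + (6.5873e-23)² − 2·1.2025e-22·6.5873e-23·cos(151°)
|p⃗_e| = 1.8070e-22 kg·m/s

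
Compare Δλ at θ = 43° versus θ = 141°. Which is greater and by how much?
141° produces the larger shift by a factor of 6.615

Calculate both shifts using Δλ = λ_C(1 - cos θ):

For θ₁ = 43°:
Δλ₁ = 2.4263 × (1 - cos(43°))
Δλ₁ = 2.4263 × 0.2686
Δλ₁ = 0.6518 pm

For θ₂ = 141°:
Δλ₂ = 2.4263 × (1 - cos(141°))
Δλ₂ = 2.4263 × 1.7771
Δλ₂ = 4.3119 pm

The 141° angle produces the larger shift.
Ratio: 4.3119/0.6518 = 6.615

(Intermediate values are shown rounded; full precision is carried through to the final answer.)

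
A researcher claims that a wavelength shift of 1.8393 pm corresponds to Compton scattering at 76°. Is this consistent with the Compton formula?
Yes, consistent

Calculate the expected shift for θ = 76°:

Δλ_expected = λ_C(1 - cos(76°))
Δλ_expected = 2.4263 × (1 - cos(76°))
Δλ_expected = 2.4263 × 0.7581
Δλ_expected = 1.8393 pm

Given shift: 1.8393 pm
Expected shift: 1.8393 pm
Difference: 0.0000 pm

The values match. This is consistent with Compton scattering at the stated angle.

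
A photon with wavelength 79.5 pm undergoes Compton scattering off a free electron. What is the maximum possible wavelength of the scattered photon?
84.3526 pm (at θ = 180°)

The Compton shift is Δλ = λ_C(1 − cos θ).

Since cos θ ranges from −1 to 1, the factor (1 − cos θ) ranges from 0 to 2; the maximum shift occurs at θ = 180° (backscattering):
Δλ_max = 2λ_C = 2 × 2.4263 pm = 4.8526 pm

Maximum scattered wavelength:
λ'_max = λ₀ + Δλ_max = 79.5 + 4.8526 = 84.3526 pm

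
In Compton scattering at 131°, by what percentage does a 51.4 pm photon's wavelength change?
7.8173%

Calculate the Compton shift:
Δλ = λ_C(1 - cos(131°))
Δλ = 2.4263 × (1 - cos(131°))
Δλ = 2.4263 × 1.6561
Δλ = 4.0181 pm

Percentage change:
(Δλ/λ₀) × 100 = (4.0181/51.4) × 100
= 7.8173%

(Intermediate values are shown rounded; full precision is carried through to the final answer.)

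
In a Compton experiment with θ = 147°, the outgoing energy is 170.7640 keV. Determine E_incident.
442.8999 keV

Convert final energy to wavelength (hc ≈ 1239.842 keV·pm):
λ' = hc/E' = 1239.842 / 170.7640 = 7.2606 pm

Calculate the Compton shift:
Δλ = λ_C(1 - cos(147°))
Δλ = 2.4263 × (1 - cos(147°))
Δλ = 4.4612 pm

Initial wavelength:
λ = λ' - Δλ = 7.2606 - 4.4612 = 2.7994 pm

Initial energy:
E = hc/λ = 1239.842 / 2.7994 = 442.8999 keV

(Intermediate values are shown rounded; full precision is carried through to the final answer.)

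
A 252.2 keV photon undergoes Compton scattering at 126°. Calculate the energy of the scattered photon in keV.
141.3962 keV

First convert energy to wavelength:
λ = hc/E, with hc ≈ 1239.842 keV·pm (i.e. 1239.842 eV·nm)

For E = 252.2 keV = 252200 eV:
λ = 1239.842 keV·pm / 252.2 keV
λ = 4.9161 pm

Calculate the Compton shift:
Δλ = λ_C(1 - cos(126°)) = 2.4263 × 1.5878
Δλ = 3.8525 pm

Final wavelength:
λ' = 4.9161 + 3.8525 = 8.7686 pm

Final energy:
E' = hc/λ' = 1239.842 / 8.7686 = 141.3962 keV

(Intermediate values are shown rounded; full precision is carried through to the final answer.)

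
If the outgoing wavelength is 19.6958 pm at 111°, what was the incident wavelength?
16.4000 pm

From λ' = λ + Δλ, we have λ = λ' - Δλ

First calculate the Compton shift:
Δλ = λ_C(1 - cos θ)
Δλ = 2.4263 × (1 - cos(111°))
Δλ = 2.4263 × 1.3584
Δλ = 3.2958 pm

Initial wavelength:
λ = λ' - Δλ
λ = 19.6958 - 3.2958
λ = 16.4000 pm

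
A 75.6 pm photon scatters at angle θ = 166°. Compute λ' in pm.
80.3805 pm

Using the Compton scattering formula:
λ' = λ + Δλ = λ + λ_C(1 - cos θ)

Given:
- Initial wavelength λ = 75.6 pm
- Scattering angle θ = 166°
- Compton wavelength λ_C ≈ 2.4263 pm

Calculate the shift:
Δλ = 2.4263 × (1 - cos(166°))
Δλ = 2.4263 × 1.9703
Δλ = 4.7805 pm

Final wavelength:
λ' = 75.6 + 4.7805 = 80.3805 pm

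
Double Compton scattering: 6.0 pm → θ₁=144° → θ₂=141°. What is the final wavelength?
14.7011 pm

Apply Compton shift twice:

First scattering at θ₁ = 144°:
Δλ₁ = λ_C(1 - cos(144°))
Δλ₁ = 2.4263 × 1.8090
Δλ₁ = 4.3892 pm

After first scattering:
λ₁ = 6.0 + 4.3892 = 10.3892 pm

Second scattering at θ₂ = 141°:
Δλ₂ = λ_C(1 - cos(141°))
Δλ₂ = 2.4263 × 1.7771
Δλ₂ = 4.3119 pm

Final wavelength:
λ₂ = 10.3892 + 4.3119 = 14.7011 pm

Total shift: Δλ_total = 4.3892 + 4.3119 = 8.7011 pm

(Intermediate values are shown rounded; full precision is carried through to the final answer.)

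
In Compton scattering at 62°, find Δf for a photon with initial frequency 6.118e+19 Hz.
1.273e+19 Hz (decrease)

Convert frequency to wavelength (c = 299792458 m/s):
λ₀ = c/f₀ = 299792458/6.118e+19 = 4.9001709e-12 m = 4.9002 pm

Calculate Compton shift:
Δλ = λ_C(1 - cos(62°)) = 1.2872 pm

Final wavelength:
λ' = λ₀ + Δλ = 4.9002 + 1.2872 = 6.1874 pm

Final frequency:
f' = c/λ' = 299792458/6.1873975e-12 = 4.8452109e+19 Hz

Frequency shift (decrease):
Δf = f₀ - f' = 6.118e+19 - 4.8452109e+19 = 1.273e+19 Hz

(Intermediate values are shown rounded; full precision is carried through to the final answer.)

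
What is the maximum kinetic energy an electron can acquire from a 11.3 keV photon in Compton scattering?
0.4786 keV

Maximum energy transfer occurs at θ = 180° (backscattering).

Initial photon: E₀ = 11.3 keV → λ₀ = 109.7205 pm

Maximum Compton shift (at 180°):
Δλ_max = 2λ_C = 2 × 2.4263 = 4.8526 pm

Final wavelength:
λ' = 109.7205 + 4.8526 = 114.5732 pm

Minimum photon energy (maximum energy to electron):
E'_min = hc/λ' = 10.8214 keV

Maximum electron kinetic energy:
K_max = E₀ - E'_min = 11.3000 - 10.8214 = 0.4786 keV

(Intermediate values are shown rounded; full precision is carried through to the final answer.)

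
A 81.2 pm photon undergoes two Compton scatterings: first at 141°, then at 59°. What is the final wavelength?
86.6886 pm

Apply Compton shift twice:

First scattering at θ₁ = 141°:
Δλ₁ = λ_C(1 - cos(141°))
Δλ₁ = 2.4263 × 1.7771
Δλ₁ = 4.3119 pm

After first scattering:
λ₁ = 81.2 + 4.3119 = 85.5119 pm

Second scattering at θ₂ = 59°:
Δλ₂ = λ_C(1 - cos(59°))
Δλ₂ = 2.4263 × 0.4850
Δλ₂ = 1.1767 pm

Final wavelength:
λ₂ = 85.5119 + 1.1767 = 86.6886 pm

Total shift: Δλ_total = 4.3119 + 1.1767 = 5.4886 pm

(Intermediate values are shown rounded; full precision is carried through to the final answer.)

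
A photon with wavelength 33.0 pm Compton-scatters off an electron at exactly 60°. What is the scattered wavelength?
34.2132 pm

Using the Compton formula: λ' = λ + λ_C(1 − cos θ)

For θ = 60°, cos θ = 1/2 (exact) = 0.5000, so:
1 − cos 60° = 1 − (1/2) = 0.5000

Δλ = λ_C × 0.5000 = 2.4263 × 0.5000 = 1.2132 pm

λ' = 33.0 + 1.2132 = 34.2132 pm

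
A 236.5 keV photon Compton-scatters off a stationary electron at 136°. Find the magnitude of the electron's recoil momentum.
1.8365e-22 kg·m/s

The electron is initially at rest, so by conservation of momentum:
p⃗_e = p⃗₀ − p⃗'  (incident photon momentum minus scattered photon momentum)

Photon momentum magnitudes (p = h/λ = E/c):
λ₀ = hc/E₀ = 5.2425 pm → p₀ = h/λ₀ = 1.2639e-22 kg·m/s
Δλ = λ_C(1 − cos 136°) = 4.1717 pm
λ' = 9.4141 pm → p' = h/λ' = 7.0384e-23 kg·m/s

The scattered photon makes angle θ = 136° with the incident direction, so by the law of cosines:
|p⃗_e|² = p₀² + p'² − 2p₀p'cos θ
|p⃗_e|² = (1.2639e-22)² + (7.0384e-23)² − 2·1.2639e-22·7.0384e-23·cos(136°)
|p⃗_e| = 1.8365e-22 kg·m/s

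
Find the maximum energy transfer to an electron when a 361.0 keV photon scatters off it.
211.3887 keV

Maximum energy transfer occurs at θ = 180° (backscattering).

Initial photon: E₀ = 361.0 keV → λ₀ = 3.4345 pm

Maximum Compton shift (at 180°):
Δλ_max = 2λ_C = 2 × 2.4263 = 4.8526 pm

Final wavelength:
λ' = 3.4345 + 4.8526 = 8.2871 pm

Minimum photon energy (maximum energy to electron):
E'_min = hc/λ' = 149.6113 keV

Maximum electron kinetic energy:
K_max = E₀ - E'_min = 361.0000 - 149.6113 = 211.3887 keV

(Intermediate values are shown rounded; full precision is carried through to the final answer.)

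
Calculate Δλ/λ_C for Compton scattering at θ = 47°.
0.3180 λ_C

The Compton shift formula is:
Δλ = λ_C(1 - cos θ)

Dividing both sides by λ_C:
Δλ/λ_C = 1 - cos θ

For θ = 47°:
Δλ/λ_C = 1 - cos(47°)
Δλ/λ_C = 1 - 0.6820
Δλ/λ_C = 0.3180

This means the shift is 0.3180 × λ_C = 0.7716 pm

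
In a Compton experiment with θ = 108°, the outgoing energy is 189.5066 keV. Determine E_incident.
368.2999 keV

Convert final energy to wavelength (hc ≈ 1239.842 keV·pm):
λ' = hc/E' = 1239.842 / 189.5066 = 6.5425 pm

Calculate the Compton shift:
Δλ = λ_C(1 - cos(108°))
Δλ = 2.4263 × (1 - cos(108°))
Δλ = 3.1761 pm

Initial wavelength:
λ = λ' - Δλ = 6.5425 - 3.1761 = 3.3664 pm

Initial energy:
E = hc/λ = 1239.842 / 3.3664 = 368.2999 keV

(Intermediate values are shown rounded; full precision is carried through to the final answer.)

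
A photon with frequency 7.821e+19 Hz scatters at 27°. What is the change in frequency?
5.048e+18 Hz (decrease)

Convert frequency to wavelength (c = 299792458 m/s):
λ₀ = c/f₀ = 299792458/7.821e+19 = 3.8331730e-12 m = 3.8332 pm

Calculate Compton shift:
Δλ = λ_C(1 - cos(27°)) = 0.2645 pm

Final wavelength:
λ' = λ₀ + Δλ = 3.8332 + 0.2645 = 4.0976 pm

Final frequency:
f' = c/λ' = 299792458/4.0976250e-12 = 7.3162493e+19 Hz

Frequency shift (decrease):
Δf = f₀ - f' = 7.821e+19 - 7.3162493e+19 = 5.048e+18 Hz

(Intermediate values are shown rounded; full precision is carried through to the final answer.)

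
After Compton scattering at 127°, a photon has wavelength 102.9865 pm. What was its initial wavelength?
99.1000 pm

From λ' = λ + Δλ, we have λ = λ' - Δλ

First calculate the Compton shift:
Δλ = λ_C(1 - cos θ)
Δλ = 2.4263 × (1 - cos(127°))
Δλ = 2.4263 × 1.6018
Δλ = 3.8865 pm

Initial wavelength:
λ = λ' - Δλ
λ = 102.9865 - 3.8865
λ = 99.1000 pm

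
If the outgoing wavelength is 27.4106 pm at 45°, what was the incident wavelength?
26.7000 pm

From λ' = λ + Δλ, we have λ = λ' - Δλ

First calculate the Compton shift:
Δλ = λ_C(1 - cos θ)
Δλ = 2.4263 × (1 - cos(45°))
Δλ = 2.4263 × 0.2929
Δλ = 0.7106 pm

Initial wavelength:
λ = λ' - Δλ
λ = 27.4106 - 0.7106
λ = 26.7000 pm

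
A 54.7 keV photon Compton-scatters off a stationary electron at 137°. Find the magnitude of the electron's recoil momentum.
5.0173e-23 kg·m/s

The electron is initially at rest, so by conservation of momentum:
p⃗_e = p⃗₀ − p⃗'  (incident photon momentum minus scattered photon momentum)

Photon momentum magnitudes (p = h/λ = E/c):
λ₀ = hc/E₀ = 22.6662 pm → p₀ = h/λ₀ = 2.9233e-23 kg·m/s
Δλ = λ_C(1 − cos 137°) = 4.2008 pm
λ' = 26.8670 pm → p' = h/λ' = 2.4662e-23 kg·m/s

The scattered photon makes angle θ = 137° with the incident direction, so by the law of cosines:
|p⃗_e|² = p₀² + p'² − 2p₀p'cos θ
|p⃗_e|² = (2.9233e-23)² + (2.4662e-23)² − 2·2.9233e-23·2.4662e-23·cos(137°)
|p⃗_e| = 5.0173e-23 kg·m/s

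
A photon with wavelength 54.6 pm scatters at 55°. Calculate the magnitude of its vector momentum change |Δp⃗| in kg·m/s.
1.1105e-23 kg·m/s

Photon momentum magnitude is p = h/λ.

Initial momentum:
p₀ = h/λ = 6.6261e-34/5.4600e-11 = 1.2136e-23 kg·m/s

After scattering:
λ' = λ + Δλ = 54.6 + 1.0346 = 55.6346 pm
p' = h/λ' = 6.6261e-34/5.5635e-11 = 1.1910e-23 kg·m/s

Momentum is a vector; the scattered photon's direction makes angle θ = 55° with the incident direction. The magnitude of the vector change Δp⃗ = p⃗₀ − p⃗' is found from the law of cosines:
|Δp⃗|² = p₀² + p'² − 2p₀p'cos θ
|Δp⃗|² = (1.2136e-23)² + (1.1910e-23)² − 2·1.2136e-23·1.1910e-23·cos(55°)
|Δp⃗| = 1.1105e-23 kg·m/s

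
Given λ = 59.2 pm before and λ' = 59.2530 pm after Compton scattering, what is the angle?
12.00°

First find the wavelength shift:
Δλ = λ' - λ = 59.2530 - 59.2 = 0.0530 pm

Using Δλ = λ_C(1 - cos θ), with λ_C = h/(m_e·c) ≈ 2.42631024 pm:
cos θ = 1 - Δλ/λ_C
cos θ = 1 - 0.0530/2.42631024
cos θ = 0.978156

θ = arccos(0.978156)
θ = 12.00°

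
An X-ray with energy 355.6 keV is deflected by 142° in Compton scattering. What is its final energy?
158.4485 keV

First convert energy to wavelength:
λ = hc/E, with hc ≈ 1239.842 keV·pm (i.e. 1239.842 eV·nm)

For E = 355.6 keV = 355600 eV:
λ = 1239.842 keV·pm / 355.6 keV
λ = 3.4866 pm

Calculate the Compton shift:
Δλ = λ_C(1 - cos(142°)) = 2.4263 × 1.7880
Δλ = 4.3383 pm

Final wavelength:
λ' = 3.4866 + 4.3383 = 7.8249 pm

Final energy:
E' = hc/λ' = 1239.842 / 7.8249 = 158.4485 keV

(Intermediate values are shown rounded; full precision is carried through to the final answer.)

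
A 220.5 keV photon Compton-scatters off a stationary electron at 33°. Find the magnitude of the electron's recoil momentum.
6.5175e-23 kg·m/s

The electron is initially at rest, so by conservation of momentum:
p⃗_e = p⃗₀ − p⃗'  (incident photon momentum minus scattered photon momentum)

Photon momentum magnitudes (p = h/λ = E/c):
λ₀ = hc/E₀ = 5.6229 pm → p₀ = h/λ₀ = 1.1784e-22 kg·m/s
Δλ = λ_C(1 − cos 33°) = 0.3914 pm
λ' = 6.0143 pm → p' = h/λ' = 1.1017e-22 kg·m/s

The scattered photon makes angle θ = 33° with the incident direction, so by the law of cosines:
|p⃗_e|² = p₀² + p'² − 2p₀p'cos θ
|p⃗_e|² = (1.1784e-22)² + (1.1017e-22)² − 2·1.1784e-22·1.1017e-22·cos(33°)
|p⃗_e| = 6.5175e-23 kg·m/s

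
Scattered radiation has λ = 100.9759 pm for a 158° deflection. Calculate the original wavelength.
96.3000 pm

From λ' = λ + Δλ, we have λ = λ' - Δλ

First calculate the Compton shift:
Δλ = λ_C(1 - cos θ)
Δλ = 2.4263 × (1 - cos(158°))
Δλ = 2.4263 × 1.9272
Δλ = 4.6759 pm

Initial wavelength:
λ = λ' - Δλ
λ = 100.9759 - 4.6759
λ = 96.3000 pm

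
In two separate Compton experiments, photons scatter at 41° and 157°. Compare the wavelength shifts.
157° produces the larger shift by a factor of 7.830

Calculate both shifts using Δλ = λ_C(1 - cos θ):

For θ₁ = 41°:
Δλ₁ = 2.4263 × (1 - cos(41°))
Δλ₁ = 2.4263 × 0.2453
Δλ₁ = 0.5952 pm

For θ₂ = 157°:
Δλ₂ = 2.4263 × (1 - cos(157°))
Δλ₂ = 2.4263 × 1.9205
Δλ₂ = 4.6597 pm

The 157° angle produces the larger shift.
Ratio: 4.6597/0.5952 = 7.830

(Intermediate values are shown rounded; full precision is carried through to the final answer.)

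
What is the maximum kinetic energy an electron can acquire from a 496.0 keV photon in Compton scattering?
327.3668 keV

Maximum energy transfer occurs at θ = 180° (backscattering).

Initial photon: E₀ = 496.0 keV → λ₀ = 2.4997 pm

Maximum Compton shift (at 180°):
Δλ_max = 2λ_C = 2 × 2.4263 = 4.8526 pm

Final wavelength:
λ' = 2.4997 + 4.8526 = 7.3523 pm

Minimum photon energy (maximum energy to electron):
E'_min = hc/λ' = 168.6332 keV

Maximum electron kinetic energy:
K_max = E₀ - E'_min = 496.0000 - 168.6332 = 327.3668 keV

(Intermediate values are shown rounded; full precision is carried through to the final answer.)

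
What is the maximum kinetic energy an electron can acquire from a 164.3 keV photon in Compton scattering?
64.3033 keV

Maximum energy transfer occurs at θ = 180° (backscattering).

Initial photon: E₀ = 164.3 keV → λ₀ = 7.5462 pm

Maximum Compton shift (at 180°):
Δλ_max = 2λ_C = 2 × 2.4263 = 4.8526 pm

Final wavelength:
λ' = 7.5462 + 4.8526 = 12.3988 pm

Minimum photon energy (maximum energy to electron):
E'_min = hc/λ' = 99.9967 keV

Maximum electron kinetic energy:
K_max = E₀ - E'_min = 164.3000 - 99.9967 = 64.3033 keV

(Intermediate values are shown rounded; full precision is carried through to the final answer.)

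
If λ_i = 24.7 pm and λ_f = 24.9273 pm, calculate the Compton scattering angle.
25.00°

First find the wavelength shift:
Δλ = λ' - λ = 24.9273 - 24.7 = 0.2273 pm

Using Δλ = λ_C(1 - cos θ), with λ_C = h/(m_e·c) ≈ 2.42631024 pm:
cos θ = 1 - Δλ/λ_C
cos θ = 1 - 0.2273/2.42631024
cos θ = 0.906319

θ = arccos(0.906319)
θ = 25.00°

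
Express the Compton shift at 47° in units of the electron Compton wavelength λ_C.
0.3180 λ_C

The Compton shift formula is:
Δλ = λ_C(1 - cos θ)

Dividing both sides by λ_C:
Δλ/λ_C = 1 - cos θ

For θ = 47°:
Δλ/λ_C = 1 - cos(47°)
Δλ/λ_C = 1 - 0.6820
Δλ/λ_C = 0.3180

This means the shift is 0.3180 × λ_C = 0.7716 pm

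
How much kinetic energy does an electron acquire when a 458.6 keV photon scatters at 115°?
257.1716 keV

By energy conservation: K_e = E_initial - E_final

First find the scattered photon energy:
Initial wavelength: λ = hc/E = 2.7035 pm
Compton shift: Δλ = λ_C(1 - cos(115°)) = 3.4517 pm
Final wavelength: λ' = 2.7035 + 3.4517 = 6.1553 pm
Final photon energy: E' = hc/λ' = 201.4284 keV

Electron kinetic energy:
K_e = E - E' = 458.6000 - 201.4284 = 257.1716 keV

(Intermediate values are shown rounded; full precision is carried through to the final answer.)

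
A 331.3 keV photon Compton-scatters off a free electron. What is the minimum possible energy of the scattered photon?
144.2520 keV (at θ = 180°)

The scattered photon has minimum energy when its wavelength is maximum, i.e., when the Compton shift Δλ = λ_C(1 − cos θ) is maximum. This occurs at θ = 180° (backscattering), giving Δλ_max = 2λ_C = 4.8526 pm.

Initial wavelength: λ₀ = hc/E₀ = 3.7424 pm
Maximum final wavelength: λ'_max = λ₀ + 2λ_C = 3.7424 + 4.8526 = 8.5950 pm
Minimum final energy: E'_min = hc/λ'_max = 144.2520 keV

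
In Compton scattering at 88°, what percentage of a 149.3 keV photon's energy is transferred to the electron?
0.2200 (or 22.00%)

Calculate initial and final photon energies:

Initial: E₀ = 149.3 keV → λ₀ = 8.3044 pm
Compton shift: Δλ = 2.3416 pm
Final wavelength: λ' = 10.6460 pm
Final energy: E' = 116.4608 keV

Fractional energy loss:
(E₀ - E')/E₀ = (149.3000 - 116.4608)/149.3000
= 32.8392/149.3000
= 0.2200
= 22.00%

(Intermediate values are shown rounded; full precision is carried through to the final answer.)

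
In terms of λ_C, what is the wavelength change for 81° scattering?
0.8436 λ_C

The Compton shift formula is:
Δλ = λ_C(1 - cos θ)

Dividing both sides by λ_C:
Δλ/λ_C = 1 - cos θ

For θ = 81°:
Δλ/λ_C = 1 - cos(81°)
Δλ/λ_C = 1 - 0.1564
Δλ/λ_C = 0.8436

This means the shift is 0.8436 × λ_C = 2.0468 pm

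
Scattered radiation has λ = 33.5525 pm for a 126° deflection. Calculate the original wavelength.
29.7000 pm

From λ' = λ + Δλ, we have λ = λ' - Δλ

First calculate the Compton shift:
Δλ = λ_C(1 - cos θ)
Δλ = 2.4263 × (1 - cos(126°))
Δλ = 2.4263 × 1.5878
Δλ = 3.8525 pm

Initial wavelength:
λ = λ' - Δλ
λ = 33.5525 - 3.8525
λ = 29.7000 pm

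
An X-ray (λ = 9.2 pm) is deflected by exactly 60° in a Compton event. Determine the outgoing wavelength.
10.4132 pm

Using the Compton formula: λ' = λ + λ_C(1 − cos θ)

For θ = 60°, cos θ = 1/2 (exact) = 0.5000, so:
1 − cos 60° = 1 − (1/2) = 0.5000

Δλ = λ_C × 0.5000 = 2.4263 × 0.5000 = 1.2132 pm

λ' = 9.2 + 1.2132 = 10.4132 pm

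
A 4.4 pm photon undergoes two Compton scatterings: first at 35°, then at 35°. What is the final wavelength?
5.2776 pm

Apply Compton shift twice:

First scattering at θ₁ = 35°:
Δλ₁ = λ_C(1 - cos(35°))
Δλ₁ = 2.4263 × 0.1808
Δλ₁ = 0.4388 pm

After first scattering:
λ₁ = 4.4 + 0.4388 = 4.8388 pm

Second scattering at θ₂ = 35°:
Δλ₂ = λ_C(1 - cos(35°))
Δλ₂ = 2.4263 × 0.1808
Δλ₂ = 0.4388 pm

Final wavelength:
λ₂ = 4.8388 + 0.4388 = 5.2776 pm

Total shift: Δλ_total = 0.4388 + 0.4388 = 0.8776 pm

(Intermediate values are shown rounded; full precision is carried through to the final answer.)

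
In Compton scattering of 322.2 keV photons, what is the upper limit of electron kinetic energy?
179.7004 keV

Maximum energy transfer occurs at θ = 180° (backscattering).

Initial photon: E₀ = 322.2 keV → λ₀ = 3.8481 pm

Maximum Compton shift (at 180°):
Δλ_max = 2λ_C = 2 × 2.4263 = 4.8526 pm

Final wavelength:
λ' = 3.8481 + 4.8526 = 8.7007 pm

Minimum photon energy (maximum energy to electron):
E'_min = hc/λ' = 142.4996 keV

Maximum electron kinetic energy:
K_max = E₀ - E'_min = 322.2000 - 142.4996 = 179.7004 keV

(Intermediate values are shown rounded; full precision is carried through to the final answer.)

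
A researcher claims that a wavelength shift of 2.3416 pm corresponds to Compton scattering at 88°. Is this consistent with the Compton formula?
Yes, consistent

Calculate the expected shift for θ = 88°:

Δλ_expected = λ_C(1 - cos(88°))
Δλ_expected = 2.4263 × (1 - cos(88°))
Δλ_expected = 2.4263 × 0.9651
Δλ_expected = 2.3416 pm

Given shift: 2.3416 pm
Expected shift: 2.3416 pm
Difference: 0.0000 pm

The values match. This is consistent with Compton scattering at the stated angle.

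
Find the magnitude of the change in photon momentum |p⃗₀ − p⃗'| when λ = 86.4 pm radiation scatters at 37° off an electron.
4.8533e-24 kg·m/s

Photon momentum magnitude is p = h/λ.

Initial momentum:
p₀ = h/λ = 6.6261e-34/8.6400e-11 = 7.6691e-24 kg·m/s

After scattering:
λ' = λ + Δλ = 86.4 + 0.4886 = 86.8886 pm
p' = h/λ' = 6.6261e-34/8.6889e-11 = 7.6259e-24 kg·m/s

Momentum is a vector; the scattered photon's direction makes angle θ = 37° with the incident direction. The magnitude of the vector change Δp⃗ = p⃗₀ − p⃗' is found from the law of cosines:
|Δp⃗|² = p₀² + p'² − 2p₀p'cos θ
|Δp⃗|² = (7.6691e-24)² + (7.6259e-24)² − 2·7.6691e-24·7.6259e-24·cos(37°)
|Δp⃗| = 4.8533e-24 kg·m/s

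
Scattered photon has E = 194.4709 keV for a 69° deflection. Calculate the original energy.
257.2999 keV

Convert final energy to wavelength (hc ≈ 1239.842 keV·pm):
λ' = hc/E' = 1239.842 / 194.4709 = 6.3755 pm

Calculate the Compton shift:
Δλ = λ_C(1 - cos(69°))
Δλ = 2.4263 × (1 - cos(69°))
Δλ = 1.5568 pm

Initial wavelength:
λ = λ' - Δλ = 6.3755 - 1.5568 = 4.8187 pm

Initial energy:
E = hc/λ = 1239.842 / 4.8187 = 257.2999 keV

(Intermediate values are shown rounded; full precision is carried through to the final answer.)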